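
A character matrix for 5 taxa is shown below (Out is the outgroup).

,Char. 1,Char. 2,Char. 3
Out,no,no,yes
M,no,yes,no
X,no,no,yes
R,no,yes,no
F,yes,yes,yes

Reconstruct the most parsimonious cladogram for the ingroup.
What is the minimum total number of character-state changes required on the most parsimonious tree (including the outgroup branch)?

3

Character polarity is set by the outgroup: the derived state is whichever differs from the outgroup's state, so for Char. 3 the derived state is 'no', and for the remaining characters it is 'yes'.
Char. 1: derived state 'yes' in F only — an autapomorphy, so it tells us nothing about relationships among taxa.
Char. 2: derived state 'yes' in F, M, and R only — synapomorphy for {F, M, R}.
Only M and R show the derived state 'no' for Char. 3, supporting them as a clade.
Most parsimonious ingroup topology: (((M,R),F),X).
Changes per character on this tree: Char. 1: 1; Char. 2: 1; Char. 3: 1.
Total = 3.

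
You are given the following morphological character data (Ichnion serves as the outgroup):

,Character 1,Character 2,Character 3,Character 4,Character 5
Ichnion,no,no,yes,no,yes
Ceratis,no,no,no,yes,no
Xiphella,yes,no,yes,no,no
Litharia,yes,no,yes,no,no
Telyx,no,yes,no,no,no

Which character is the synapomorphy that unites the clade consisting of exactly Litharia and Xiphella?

Character 1

Character polarity is set by the outgroup: the derived state is whichever differs from the outgroup's state, so for Character 3, Character 5 the derived state is 'no', and for the remaining characters it is 'yes'.
Only Litharia and Xiphella show the derived state 'yes' for Character 1, supporting them as a clade.
Character 2 (derived state 'yes') is unique to Telyx (autapomorphy; uninformative for grouping).
Character 3 (derived state 'no') is shared by Ceratis and Telyx — a synapomorphy uniting that clade.
Character 4: derived state 'yes' in Ceratis only — an autapomorphy, so it tells us nothing about relationships among taxa.
All ingroup taxa share the derived state 'no' for Character 5; it defines the ingroup but does not resolve relationships within it.
Most parsimonious ingroup topology: ((Ceratis,Telyx),(Xiphella,Litharia)).
The clade {Litharia, Xiphella} is supported by Character 1: its derived state 'yes' occurs in exactly those taxa and in no other taxon (including the outgroup).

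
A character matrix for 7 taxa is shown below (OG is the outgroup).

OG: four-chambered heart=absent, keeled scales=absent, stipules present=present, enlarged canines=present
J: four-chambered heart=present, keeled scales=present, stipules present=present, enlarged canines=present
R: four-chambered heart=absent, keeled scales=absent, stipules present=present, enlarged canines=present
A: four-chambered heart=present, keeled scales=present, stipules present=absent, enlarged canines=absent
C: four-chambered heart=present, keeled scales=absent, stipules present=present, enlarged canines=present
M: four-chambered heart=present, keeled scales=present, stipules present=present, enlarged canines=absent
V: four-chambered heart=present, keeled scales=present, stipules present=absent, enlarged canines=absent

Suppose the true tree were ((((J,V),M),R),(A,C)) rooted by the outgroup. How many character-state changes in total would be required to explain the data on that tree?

9

Map each character onto ((((J,V),M),R),(A,C)) (rooted by OG) and count the minimum state changes it requires (Fitch parsimony):
four-chambered heart: 2; keeled scales: 2; stipules present: 2; enlarged canines: 3.
Total tree length = 9.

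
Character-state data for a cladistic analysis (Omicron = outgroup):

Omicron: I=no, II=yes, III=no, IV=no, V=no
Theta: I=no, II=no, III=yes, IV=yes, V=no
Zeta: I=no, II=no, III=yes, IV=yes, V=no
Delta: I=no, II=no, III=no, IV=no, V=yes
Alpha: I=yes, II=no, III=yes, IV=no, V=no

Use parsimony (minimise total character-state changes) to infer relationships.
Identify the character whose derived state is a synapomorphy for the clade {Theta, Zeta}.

IV

Character polarity is set by the outgroup: the derived state is whichever differs from the outgroup's state, so for II the derived state is 'no', and for the remaining characters it is 'yes'.
I: derived state 'yes' in Alpha only — an autapomorphy, so it tells us nothing about relationships among taxa.
II (derived state 'no') is shared by all ingroup taxa — unites the whole ingroup.
III: derived state 'yes' in Alpha, Theta, and Zeta only — synapomorphy for {Alpha, Theta, Zeta}.
IV (derived state 'yes') is shared by Theta and Zeta — a synapomorphy uniting that clade.
V: derived state 'yes' in Delta only — an autapomorphy, so it tells us nothing about relationships among taxa.
Most parsimonious ingroup topology: (((Theta,Zeta),Alpha),Delta).
The clade {Theta, Zeta} is supported by IV: its derived state 'yes' occurs in exactly those taxa and in no other taxon (including the outgroup).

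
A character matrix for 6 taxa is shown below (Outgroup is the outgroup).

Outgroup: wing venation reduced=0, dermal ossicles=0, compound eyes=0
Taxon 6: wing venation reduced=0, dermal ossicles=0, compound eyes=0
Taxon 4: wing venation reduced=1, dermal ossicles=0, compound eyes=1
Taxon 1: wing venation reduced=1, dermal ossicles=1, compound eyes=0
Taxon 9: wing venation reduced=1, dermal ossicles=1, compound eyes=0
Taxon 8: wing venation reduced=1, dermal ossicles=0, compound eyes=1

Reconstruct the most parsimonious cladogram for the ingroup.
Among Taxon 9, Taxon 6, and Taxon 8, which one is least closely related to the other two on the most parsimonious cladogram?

The outgroup has state '0' for every character, so '1' is the derived state throughout.
Only Taxon 1, Taxon 4, Taxon 8, and Taxon 9 show the derived state '1' for wing venation reduced, supporting them as a clade.
dermal ossicles (derived state '1') is shared by Taxon 1 and Taxon 9 — a synapomorphy uniting that clade.
compound eyes: derived state '1' in Taxon 4 and Taxon 8 only — synapomorphy for {Taxon 4, Taxon 8}.
Most parsimonious ingroup topology: (Taxon 6,((Taxon 4,Taxon 8),(Taxon 1,Taxon 9))).
Taxon 8 and Taxon 9 share a more recent common ancestor with each other than either does with Taxon 6, so Taxon 6 is the least closely related of the three.

Taxon 6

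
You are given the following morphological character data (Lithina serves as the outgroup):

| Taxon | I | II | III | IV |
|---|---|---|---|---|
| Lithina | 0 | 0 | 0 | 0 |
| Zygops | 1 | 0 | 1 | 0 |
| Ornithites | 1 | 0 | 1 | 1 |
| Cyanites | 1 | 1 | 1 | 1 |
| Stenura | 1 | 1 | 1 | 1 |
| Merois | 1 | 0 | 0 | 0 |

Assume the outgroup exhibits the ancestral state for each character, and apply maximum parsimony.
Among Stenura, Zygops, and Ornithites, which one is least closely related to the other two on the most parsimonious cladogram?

The outgroup has state '0' for every character, so '1' is the derived state throughout.
All ingroup taxa share the derived state '1' for I; it defines the ingroup but does not resolve relationships within it.
II (derived state '1') is shared by Cyanites and Stenura — a synapomorphy uniting that clade.
III (derived state '1') is shared by Cyanites, Ornithites, Stenura, and Zygops — a synapomorphy uniting that clade.
IV: derived state '1' in Cyanites, Ornithites, and Stenura only — synapomorphy for {Cyanites, Ornithites, Stenura}.
Most parsimonious ingroup topology: ((Zygops,(Ornithites,(Cyanites,Stenura))),Merois).
Stenura and Ornithites share a more recent common ancestor with each other than either does with Zygops, so Zygops is the least closely related of the three.

Zygops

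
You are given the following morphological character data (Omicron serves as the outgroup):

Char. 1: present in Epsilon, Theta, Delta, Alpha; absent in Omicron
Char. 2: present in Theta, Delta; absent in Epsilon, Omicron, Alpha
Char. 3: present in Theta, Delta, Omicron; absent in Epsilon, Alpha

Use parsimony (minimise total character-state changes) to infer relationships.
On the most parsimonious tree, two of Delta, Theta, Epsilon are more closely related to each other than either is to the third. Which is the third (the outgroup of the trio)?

Character polarity is set by the outgroup: the derived state is whichever differs from the outgroup's state, so for Char. 3 the derived state is 'absent', and for the remaining characters it is 'present'.
Char. 1 (derived state 'present') is shared by all ingroup taxa — unites the whole ingroup.
Char. 2: derived state 'present' in Delta and Theta only — synapomorphy for {Delta, Theta}.
Only Alpha and Epsilon show the derived state 'absent' for Char. 3, supporting them as a clade.
Most parsimonious ingroup topology: ((Epsilon,Alpha),(Theta,Delta)).
Delta and Theta share a more recent common ancestor with each other than either does with Epsilon, so Epsilon is the least closely related of the three.

Epsilon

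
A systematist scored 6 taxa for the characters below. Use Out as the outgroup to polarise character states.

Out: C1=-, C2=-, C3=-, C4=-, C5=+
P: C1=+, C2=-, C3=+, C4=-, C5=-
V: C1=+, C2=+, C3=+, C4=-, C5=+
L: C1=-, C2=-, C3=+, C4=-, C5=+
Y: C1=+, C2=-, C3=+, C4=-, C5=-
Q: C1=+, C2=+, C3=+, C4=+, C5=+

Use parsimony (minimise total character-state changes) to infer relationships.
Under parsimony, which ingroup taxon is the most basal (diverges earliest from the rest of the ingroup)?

L

Character polarity is set by the outgroup: the derived state is whichever differs from the outgroup's state, so for C5 the derived state is '-', and for the remaining characters it is '+'.
C1 (derived state '+') is shared by P, Q, V, and Y — a synapomorphy uniting that clade.
Only Q and V show the derived state '+' for C2, supporting them as a clade.
C3 (derived state '+') is shared by all ingroup taxa — unites the whole ingroup.
C4 (derived state '+') is unique to Q (autapomorphy; uninformative for grouping).
C5 (derived state '-') is shared by P and Y — a synapomorphy uniting that clade.
Most parsimonious ingroup topology: (((P,Y),(V,Q)),L).
L is sister to the clade containing all other ingroup taxa, so it is the earliest-diverging (most basal) ingroup lineage.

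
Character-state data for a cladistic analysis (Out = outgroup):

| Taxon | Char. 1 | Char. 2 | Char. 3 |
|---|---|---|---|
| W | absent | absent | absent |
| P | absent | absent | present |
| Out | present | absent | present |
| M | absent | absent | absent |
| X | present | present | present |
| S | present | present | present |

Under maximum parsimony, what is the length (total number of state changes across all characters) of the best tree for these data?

3

Character polarity is set by the outgroup: the derived state is whichever differs from the outgroup's state, so for Char. 1, Char. 3 the derived state is 'absent', and for the remaining characters it is 'present'.
Char. 1 (derived state 'absent') is shared by M, P, and W — a synapomorphy uniting that clade.
Char. 2: derived state 'present' in S and X only — synapomorphy for {S, X}.
Char. 3 (derived state 'absent') is shared by M and W — a synapomorphy uniting that clade.
Most parsimonious ingroup topology: ((X,S),((M,W),P)).
Changes per character on this tree: Char. 1: 1; Char. 2: 1; Char. 3: 1.
Total = 3.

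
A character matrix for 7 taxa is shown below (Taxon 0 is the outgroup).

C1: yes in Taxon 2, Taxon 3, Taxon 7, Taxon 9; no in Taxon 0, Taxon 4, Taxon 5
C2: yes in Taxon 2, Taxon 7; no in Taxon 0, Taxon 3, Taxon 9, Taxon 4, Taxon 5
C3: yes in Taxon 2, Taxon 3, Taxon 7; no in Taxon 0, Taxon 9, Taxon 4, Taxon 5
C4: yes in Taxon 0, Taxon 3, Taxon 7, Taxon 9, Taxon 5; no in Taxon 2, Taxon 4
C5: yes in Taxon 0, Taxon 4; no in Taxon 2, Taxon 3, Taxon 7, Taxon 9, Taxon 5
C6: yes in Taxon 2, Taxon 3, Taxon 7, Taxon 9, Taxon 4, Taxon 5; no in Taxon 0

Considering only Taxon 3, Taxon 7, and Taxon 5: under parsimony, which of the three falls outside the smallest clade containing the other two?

Character polarity is set by the outgroup: the derived state is whichever differs from the outgroup's state, so for C4, C5 the derived state is 'no', and for the remaining characters it is 'yes'.
C1 (derived state 'yes') is shared by Taxon 2, Taxon 3, Taxon 7, and Taxon 9 — a synapomorphy uniting that clade.
C2 (derived state 'yes') is shared by Taxon 2 and Taxon 7 — a synapomorphy uniting that clade.
C3 (derived state 'yes') is shared by Taxon 2, Taxon 3, and Taxon 7 — a synapomorphy uniting that clade.
C4 (state 'no') occurs in Taxon 2 and Taxon 4 but conflicts with the nesting implied by the other characters — most parsimoniously interpreted as homoplasy.
C5: derived state 'no' in Taxon 2, Taxon 3, Taxon 5, Taxon 7, and Taxon 9 only — synapomorphy for {Taxon 2, Taxon 3, Taxon 5, Taxon 7, Taxon 9}.
C6 (derived state 'yes') is shared by all ingroup taxa — unites the whole ingroup.
Most parsimonious ingroup topology: (((((Taxon 2,Taxon 7),Taxon 3),Taxon 9),Taxon 5),Taxon 4).
Taxon 7 and Taxon 3 share a more recent common ancestor with each other than either does with Taxon 5, so Taxon 5 is the least closely related of the three.

Taxon 5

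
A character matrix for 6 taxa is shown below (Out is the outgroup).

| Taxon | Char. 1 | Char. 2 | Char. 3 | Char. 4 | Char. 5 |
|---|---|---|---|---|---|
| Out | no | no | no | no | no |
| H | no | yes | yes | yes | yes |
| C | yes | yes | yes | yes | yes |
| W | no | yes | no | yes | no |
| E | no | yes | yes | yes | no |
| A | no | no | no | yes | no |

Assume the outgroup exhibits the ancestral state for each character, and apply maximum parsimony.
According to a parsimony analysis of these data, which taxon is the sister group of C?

H

The outgroup has state 'no' for every character, so 'yes' is the derived state throughout.
Char. 1: derived state 'yes' in C only — an autapomorphy, so it tells us nothing about relationships among taxa.
Only C, E, H, and W show the derived state 'yes' for Char. 2, supporting them as a clade.
Only C, E, and H show the derived state 'yes' for Char. 3, supporting them as a clade.
All ingroup taxa share the derived state 'yes' for Char. 4; it defines the ingroup but does not resolve relationships within it.
Char. 5 (derived state 'yes') is shared by C and H — a synapomorphy uniting that clade.
Most parsimonious ingroup topology: ((((H,C),E),W),A).
C and H form a cherry on this tree, so they are sister taxa.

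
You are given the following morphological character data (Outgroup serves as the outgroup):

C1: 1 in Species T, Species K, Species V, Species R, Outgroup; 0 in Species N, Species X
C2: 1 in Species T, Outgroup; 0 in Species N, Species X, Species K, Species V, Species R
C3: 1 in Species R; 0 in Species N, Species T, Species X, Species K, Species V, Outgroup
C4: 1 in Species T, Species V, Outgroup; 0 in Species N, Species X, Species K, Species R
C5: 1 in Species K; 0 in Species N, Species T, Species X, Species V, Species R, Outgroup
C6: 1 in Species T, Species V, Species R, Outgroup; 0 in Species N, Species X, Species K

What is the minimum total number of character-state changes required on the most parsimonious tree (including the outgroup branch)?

6

Character polarity is set by the outgroup: the derived state is whichever differs from the outgroup's state, so for C1, C2, C4, C6 the derived state is '0', and for the remaining characters it is '1'.
C1 (derived state '0') is shared by Species N and Species X — a synapomorphy uniting that clade.
Only Species K, Species N, Species R, Species V, and Species X show the derived state '0' for C2, supporting them as a clade.
C3 (derived state '1') is unique to Species R (autapomorphy; uninformative for grouping).
C4: derived state '0' in Species K, Species N, Species R, and Species X only — synapomorphy for {Species K, Species N, Species R, Species X}.
C5: derived state '1' in Species K only — an autapomorphy, so it tells us nothing about relationships among taxa.
Only Species K, Species N, and Species X show the derived state '0' for C6, supporting them as a clade.
Most parsimonious ingroup topology: (Species T,(Species V,(Species R,(Species K,(Species N,Species X))))).
Changes per character on this tree: C1: 1; C2: 1; C3: 1; C4: 1; C5: 1; C6: 1.
Total = 6.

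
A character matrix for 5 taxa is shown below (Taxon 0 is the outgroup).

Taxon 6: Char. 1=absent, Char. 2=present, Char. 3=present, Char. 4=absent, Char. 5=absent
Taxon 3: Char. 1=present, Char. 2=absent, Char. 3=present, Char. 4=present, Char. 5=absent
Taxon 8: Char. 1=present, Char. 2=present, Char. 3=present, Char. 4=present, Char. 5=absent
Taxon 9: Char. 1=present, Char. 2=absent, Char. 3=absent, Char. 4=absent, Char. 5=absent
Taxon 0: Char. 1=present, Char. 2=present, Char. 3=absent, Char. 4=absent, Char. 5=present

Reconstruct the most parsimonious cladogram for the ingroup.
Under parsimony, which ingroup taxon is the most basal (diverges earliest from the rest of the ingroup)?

Taxon 9

Character polarity is set by the outgroup: the derived state is whichever differs from the outgroup's state, so for Char. 1, Char. 2, Char. 5 the derived state is 'absent', and for the remaining characters it is 'present'.
Char. 1: derived state 'absent' in Taxon 6 only — an autapomorphy, so it tells us nothing about relationships among taxa.
Char. 2 (state 'absent') occurs in Taxon 3 and Taxon 9 but conflicts with the nesting implied by the other characters — most parsimoniously interpreted as homoplasy.
Char. 3: derived state 'present' in Taxon 3, Taxon 6, and Taxon 8 only — synapomorphy for {Taxon 3, Taxon 6, Taxon 8}.
Only Taxon 3 and Taxon 8 show the derived state 'present' for Char. 4, supporting them as a clade.
Char. 5 (derived state 'absent') is shared by all ingroup taxa — unites the whole ingroup.
Most parsimonious ingroup topology: ((Taxon 6,(Taxon 8,Taxon 3)),Taxon 9).
Taxon 9 is sister to the clade containing all other ingroup taxa, so it is the earliest-diverging (most basal) ingroup lineage.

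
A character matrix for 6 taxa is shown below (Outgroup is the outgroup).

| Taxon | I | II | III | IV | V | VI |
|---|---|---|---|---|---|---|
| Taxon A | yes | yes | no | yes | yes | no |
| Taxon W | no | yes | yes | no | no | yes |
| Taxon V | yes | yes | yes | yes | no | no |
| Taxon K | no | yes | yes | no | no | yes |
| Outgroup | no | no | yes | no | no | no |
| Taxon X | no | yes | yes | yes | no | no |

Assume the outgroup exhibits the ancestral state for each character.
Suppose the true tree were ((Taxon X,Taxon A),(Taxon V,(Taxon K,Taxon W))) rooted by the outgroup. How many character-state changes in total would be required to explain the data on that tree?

8

Map each character onto ((Taxon X,Taxon A),(Taxon V,(Taxon K,Taxon W))) (rooted by Outgroup) and count the minimum state changes it requires (Fitch parsimony):
I: 2; II: 1; III: 1; IV: 2; V: 1; VI: 1.
Total tree length = 8.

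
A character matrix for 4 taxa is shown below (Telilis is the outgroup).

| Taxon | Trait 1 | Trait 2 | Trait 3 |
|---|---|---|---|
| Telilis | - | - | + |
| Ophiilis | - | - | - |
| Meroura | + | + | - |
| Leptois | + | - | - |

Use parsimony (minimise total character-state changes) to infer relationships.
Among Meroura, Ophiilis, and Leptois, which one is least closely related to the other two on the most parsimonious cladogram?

Character polarity is set by the outgroup: the derived state is whichever differs from the outgroup's state, so for Trait 3 the derived state is '-', and for the remaining characters it is '+'.
Trait 1: derived state '+' in Leptois and Meroura only — synapomorphy for {Leptois, Meroura}.
Trait 2: derived state '+' in Meroura only — an autapomorphy, so it tells us nothing about relationships among taxa.
Trait 3 (derived state '-') is shared by all ingroup taxa — unites the whole ingroup.
Most parsimonious ingroup topology: (Ophiilis,(Meroura,Leptois)).
Leptois and Meroura share a more recent common ancestor with each other than either does with Ophiilis, so Ophiilis is the least closely related of the three.

Ophiilis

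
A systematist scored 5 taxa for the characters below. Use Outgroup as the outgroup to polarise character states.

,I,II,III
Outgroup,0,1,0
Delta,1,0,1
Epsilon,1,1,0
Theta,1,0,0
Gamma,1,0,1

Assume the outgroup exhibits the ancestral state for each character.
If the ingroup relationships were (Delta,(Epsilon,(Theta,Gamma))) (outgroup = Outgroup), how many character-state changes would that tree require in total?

5

Map each character onto (Delta,(Epsilon,(Theta,Gamma))) (rooted by Outgroup) and count the minimum state changes it requires (Fitch parsimony):
I: 1; II: 2; III: 2.
Total tree length = 5.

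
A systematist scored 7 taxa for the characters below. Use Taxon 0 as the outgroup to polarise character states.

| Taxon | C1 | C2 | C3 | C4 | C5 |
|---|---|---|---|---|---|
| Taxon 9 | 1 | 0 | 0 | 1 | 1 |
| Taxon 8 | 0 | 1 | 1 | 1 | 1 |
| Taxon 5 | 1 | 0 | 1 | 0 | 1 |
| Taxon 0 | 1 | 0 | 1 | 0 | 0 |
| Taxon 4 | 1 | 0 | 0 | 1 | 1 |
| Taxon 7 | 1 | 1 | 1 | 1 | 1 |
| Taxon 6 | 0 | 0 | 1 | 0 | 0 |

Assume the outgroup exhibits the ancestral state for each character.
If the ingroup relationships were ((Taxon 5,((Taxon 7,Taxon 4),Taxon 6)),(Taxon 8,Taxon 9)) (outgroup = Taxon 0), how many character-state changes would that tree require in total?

10

Map each character onto ((Taxon 5,((Taxon 7,Taxon 4),Taxon 6)),(Taxon 8,Taxon 9)) (rooted by Taxon 0) and count the minimum state changes it requires (Fitch parsimony):
C1: 2; C2: 2; C3: 2; C4: 2; C5: 2.
Total tree length = 10.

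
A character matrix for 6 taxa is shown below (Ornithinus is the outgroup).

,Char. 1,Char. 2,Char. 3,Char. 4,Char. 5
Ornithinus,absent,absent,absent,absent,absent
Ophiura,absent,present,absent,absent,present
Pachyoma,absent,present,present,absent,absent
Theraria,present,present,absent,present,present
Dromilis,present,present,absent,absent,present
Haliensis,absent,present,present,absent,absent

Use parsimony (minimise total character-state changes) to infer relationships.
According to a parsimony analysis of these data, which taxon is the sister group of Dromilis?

The outgroup has state 'absent' for every character, so 'present' is the derived state throughout.
Only Dromilis and Theraria show the derived state 'present' for Char. 1, supporting them as a clade.
All ingroup taxa share the derived state 'present' for Char. 2; it defines the ingroup but does not resolve relationships within it.
Only Haliensis and Pachyoma show the derived state 'present' for Char. 3, supporting them as a clade.
Char. 4: derived state 'present' in Theraria only — an autapomorphy, so it tells us nothing about relationships among taxa.
Char. 5 (derived state 'present') is shared by Dromilis, Ophiura, and Theraria — a synapomorphy uniting that clade.
Most parsimonious ingroup topology: ((Ophiura,(Theraria,Dromilis)),(Pachyoma,Haliensis)).
Dromilis and Theraria form a cherry on this tree, so they are sister taxa.

Theraria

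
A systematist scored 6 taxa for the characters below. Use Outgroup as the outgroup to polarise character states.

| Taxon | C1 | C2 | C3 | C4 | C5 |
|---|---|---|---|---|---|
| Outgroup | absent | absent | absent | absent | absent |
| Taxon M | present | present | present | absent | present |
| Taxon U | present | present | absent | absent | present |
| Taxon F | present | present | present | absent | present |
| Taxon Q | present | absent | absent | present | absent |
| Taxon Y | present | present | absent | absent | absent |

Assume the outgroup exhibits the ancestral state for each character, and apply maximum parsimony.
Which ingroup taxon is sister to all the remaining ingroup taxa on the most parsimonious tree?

Taxon Q

The outgroup has state 'absent' for every character, so 'present' is the derived state throughout.
All ingroup taxa share the derived state 'present' for C1; it defines the ingroup but does not resolve relationships within it.
C2 (derived state 'present') is shared by Taxon F, Taxon M, Taxon U, and Taxon Y — a synapomorphy uniting that clade.
C3 (derived state 'present') is shared by Taxon F and Taxon M — a synapomorphy uniting that clade.
C4 (derived state 'present') is unique to Taxon Q (autapomorphy; uninformative for grouping).
Only Taxon F, Taxon M, and Taxon U show the derived state 'present' for C5, supporting them as a clade.
Most parsimonious ingroup topology: ((((Taxon M,Taxon F),Taxon U),Taxon Y),Taxon Q).
Taxon Q is sister to the clade containing all other ingroup taxa, so it is the earliest-diverging (most basal) ingroup lineage.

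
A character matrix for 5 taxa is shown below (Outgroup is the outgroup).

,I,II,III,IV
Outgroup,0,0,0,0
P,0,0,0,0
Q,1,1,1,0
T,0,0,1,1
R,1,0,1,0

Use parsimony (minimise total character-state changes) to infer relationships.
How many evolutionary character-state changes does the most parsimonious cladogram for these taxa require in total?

The outgroup has state '0' for every character, so '1' is the derived state throughout.
Only Q and R show the derived state '1' for I, supporting them as a clade.
II: derived state '1' in Q only — an autapomorphy, so it tells us nothing about relationships among taxa.
Only Q, R, and T show the derived state '1' for III, supporting them as a clade.
IV: derived state '1' in T only — an autapomorphy, so it tells us nothing about relationships among taxa.
Most parsimonious ingroup topology: (P,((Q,R),T)).
Changes per character on this tree: I: 1; II: 1; III: 1; IV: 1.
Total = 4.

4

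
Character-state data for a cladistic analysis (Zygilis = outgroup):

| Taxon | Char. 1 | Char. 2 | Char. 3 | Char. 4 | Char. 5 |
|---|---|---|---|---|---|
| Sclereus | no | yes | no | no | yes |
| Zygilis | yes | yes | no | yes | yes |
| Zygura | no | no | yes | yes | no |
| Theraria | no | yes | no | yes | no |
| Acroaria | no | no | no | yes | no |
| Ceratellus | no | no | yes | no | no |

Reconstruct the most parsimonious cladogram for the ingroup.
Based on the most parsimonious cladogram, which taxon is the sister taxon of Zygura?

Ceratellus

Character polarity is set by the outgroup: the derived state is whichever differs from the outgroup's state, so for Char. 1, Char. 2, Char. 4, Char. 5 the derived state is 'no', and for the remaining characters it is 'yes'.
Char. 1 (derived state 'no') is shared by all ingroup taxa — unites the whole ingroup.
Char. 2 (derived state 'no') is shared by Acroaria, Ceratellus, and Zygura — a synapomorphy uniting that clade.
Char. 3 (derived state 'yes') is shared by Ceratellus and Zygura — a synapomorphy uniting that clade.
Char. 4 groups Ceratellus and Sclereus, which is incompatible with the clades supported by the remaining characters; treating it as convergent (homoplasy) costs fewer steps than any alternative tree.
Char. 5 (derived state 'no') is shared by Acroaria, Ceratellus, Theraria, and Zygura — a synapomorphy uniting that clade.
Most parsimonious ingroup topology: ((((Zygura,Ceratellus),Acroaria),Theraria),Sclereus).
Zygura and Ceratellus form a cherry on this tree, so they are sister taxa.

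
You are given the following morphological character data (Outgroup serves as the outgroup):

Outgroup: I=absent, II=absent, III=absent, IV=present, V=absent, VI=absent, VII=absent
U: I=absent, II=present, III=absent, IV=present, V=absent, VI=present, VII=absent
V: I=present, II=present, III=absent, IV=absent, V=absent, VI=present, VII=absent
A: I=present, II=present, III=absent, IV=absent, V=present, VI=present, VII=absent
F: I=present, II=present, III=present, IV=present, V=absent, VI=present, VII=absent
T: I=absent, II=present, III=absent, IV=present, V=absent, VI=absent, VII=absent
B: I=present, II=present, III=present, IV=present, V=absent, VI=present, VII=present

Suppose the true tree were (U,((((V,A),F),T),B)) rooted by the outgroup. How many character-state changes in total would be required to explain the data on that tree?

Map each character onto (U,((((V,A),F),T),B)) (rooted by Outgroup) and count the minimum state changes it requires (Fitch parsimony):
I: 2; II: 1; III: 2; IV: 1; V: 1; VI: 2; VII: 1.
Total tree length = 10.

10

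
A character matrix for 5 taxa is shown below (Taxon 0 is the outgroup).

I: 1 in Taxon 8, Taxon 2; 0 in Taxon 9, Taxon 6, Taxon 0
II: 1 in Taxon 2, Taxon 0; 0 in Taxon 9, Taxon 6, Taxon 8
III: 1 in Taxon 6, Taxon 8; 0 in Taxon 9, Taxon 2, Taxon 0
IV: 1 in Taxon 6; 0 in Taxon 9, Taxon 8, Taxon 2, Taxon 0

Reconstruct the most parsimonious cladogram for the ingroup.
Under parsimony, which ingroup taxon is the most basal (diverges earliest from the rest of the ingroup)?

Character polarity is set by the outgroup: the derived state is whichever differs from the outgroup's state, so for II the derived state is '0', and for the remaining characters it is '1'.
I groups Taxon 2 and Taxon 8, which is incompatible with the clades supported by the remaining characters; treating it as convergent (homoplasy) costs fewer steps than any alternative tree.
II (derived state '0') is shared by Taxon 6, Taxon 8, and Taxon 9 — a synapomorphy uniting that clade.
Only Taxon 6 and Taxon 8 show the derived state '1' for III, supporting them as a clade.
IV (derived state '1') is unique to Taxon 6 (autapomorphy; uninformative for grouping).
Most parsimonious ingroup topology: ((Taxon 9,(Taxon 6,Taxon 8)),Taxon 2).
Taxon 2 is sister to the clade containing all other ingroup taxa, so it is the earliest-diverging (most basal) ingroup lineage.

Taxon 2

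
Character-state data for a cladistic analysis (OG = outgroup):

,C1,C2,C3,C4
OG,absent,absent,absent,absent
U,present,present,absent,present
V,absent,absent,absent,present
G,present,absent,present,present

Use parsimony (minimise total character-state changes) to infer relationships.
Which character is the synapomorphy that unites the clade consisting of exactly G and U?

C1

The outgroup has state 'absent' for every character, so 'present' is the derived state throughout.
Only G and U show the derived state 'present' for C1, supporting them as a clade.
C2 (derived state 'present') is unique to U (autapomorphy; uninformative for grouping).
C3 (derived state 'present') is unique to G (autapomorphy; uninformative for grouping).
All ingroup taxa share the derived state 'present' for C4; it defines the ingroup but does not resolve relationships within it.
Most parsimonious ingroup topology: ((U,G),V).
The clade {G, U} is supported by C1: its derived state 'present' occurs in exactly those taxa and in no other taxon (including the outgroup).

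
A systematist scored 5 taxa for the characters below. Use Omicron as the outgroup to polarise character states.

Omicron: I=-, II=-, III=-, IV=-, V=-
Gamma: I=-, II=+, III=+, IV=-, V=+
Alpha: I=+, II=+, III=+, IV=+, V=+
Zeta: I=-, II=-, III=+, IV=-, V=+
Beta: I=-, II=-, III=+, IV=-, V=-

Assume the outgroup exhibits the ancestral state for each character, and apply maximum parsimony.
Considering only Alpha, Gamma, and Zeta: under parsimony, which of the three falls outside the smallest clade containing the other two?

The outgroup has state '-' for every character, so '+' is the derived state throughout.
I: derived state '+' in Alpha only — an autapomorphy, so it tells us nothing about relationships among taxa.
II: derived state '+' in Alpha and Gamma only — synapomorphy for {Alpha, Gamma}.
III (derived state '+') is shared by all ingroup taxa — unites the whole ingroup.
IV: derived state '+' in Alpha only — an autapomorphy, so it tells us nothing about relationships among taxa.
V (derived state '+') is shared by Alpha, Gamma, and Zeta — a synapomorphy uniting that clade.
Most parsimonious ingroup topology: (((Gamma,Alpha),Zeta),Beta).
Alpha and Gamma share a more recent common ancestor with each other than either does with Zeta, so Zeta is the least closely related of the three.

Zeta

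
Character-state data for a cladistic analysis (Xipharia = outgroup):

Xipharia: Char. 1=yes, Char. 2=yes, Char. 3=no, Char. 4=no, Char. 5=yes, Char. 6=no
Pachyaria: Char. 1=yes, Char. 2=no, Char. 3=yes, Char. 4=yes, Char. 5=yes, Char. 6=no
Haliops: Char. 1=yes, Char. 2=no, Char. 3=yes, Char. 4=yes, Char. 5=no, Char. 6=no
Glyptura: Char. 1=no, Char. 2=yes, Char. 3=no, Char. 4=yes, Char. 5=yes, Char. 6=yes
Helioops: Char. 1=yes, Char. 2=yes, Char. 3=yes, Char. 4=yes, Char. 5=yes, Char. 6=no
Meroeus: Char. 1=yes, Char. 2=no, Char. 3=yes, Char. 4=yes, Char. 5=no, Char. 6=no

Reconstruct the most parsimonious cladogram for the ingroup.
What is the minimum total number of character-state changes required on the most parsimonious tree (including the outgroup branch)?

Character polarity is set by the outgroup: the derived state is whichever differs from the outgroup's state, so for Char. 1, Char. 2, Char. 5 the derived state is 'no', and for the remaining characters it is 'yes'.
Char. 1: derived state 'no' in Glyptura only — an autapomorphy, so it tells us nothing about relationships among taxa.
Char. 2: derived state 'no' in Haliops, Meroeus, and Pachyaria only — synapomorphy for {Haliops, Meroeus, Pachyaria}.
Char. 3: derived state 'yes' in Haliops, Helioops, Meroeus, and Pachyaria only — synapomorphy for {Haliops, Helioops, Meroeus, Pachyaria}.
All ingroup taxa share the derived state 'yes' for Char. 4; it defines the ingroup but does not resolve relationships within it.
Char. 5 (derived state 'no') is shared by Haliops and Meroeus — a synapomorphy uniting that clade.
Char. 6 (derived state 'yes') is unique to Glyptura (autapomorphy; uninformative for grouping).
Most parsimonious ingroup topology: (((Pachyaria,(Haliops,Meroeus)),Helioops),Glyptura).
Changes per character on this tree: Char. 1: 1; Char. 2: 1; Char. 3: 1; Char. 4: 1; Char. 5: 1; Char. 6: 1.
Total = 6.

6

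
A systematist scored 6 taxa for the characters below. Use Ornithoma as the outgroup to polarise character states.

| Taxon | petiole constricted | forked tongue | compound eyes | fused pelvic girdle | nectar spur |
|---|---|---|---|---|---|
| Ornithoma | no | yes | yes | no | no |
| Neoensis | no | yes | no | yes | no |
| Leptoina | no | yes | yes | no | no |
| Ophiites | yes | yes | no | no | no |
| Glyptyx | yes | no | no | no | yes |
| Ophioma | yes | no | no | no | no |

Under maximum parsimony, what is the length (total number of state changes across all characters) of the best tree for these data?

Character polarity is set by the outgroup: the derived state is whichever differs from the outgroup's state, so for forked tongue, compound eyes the derived state is 'no', and for the remaining characters it is 'yes'.
petiole constricted: derived state 'yes' in Glyptyx, Ophiites, and Ophioma only — synapomorphy for {Glyptyx, Ophiites, Ophioma}.
forked tongue: derived state 'no' in Glyptyx and Ophioma only — synapomorphy for {Glyptyx, Ophioma}.
Only Glyptyx, Neoensis, Ophiites, and Ophioma show the derived state 'no' for compound eyes, supporting them as a clade.
fused pelvic girdle: derived state 'yes' in Neoensis only — an autapomorphy, so it tells us nothing about relationships among taxa.
nectar spur: derived state 'yes' in Glyptyx only — an autapomorphy, so it tells us nothing about relationships among taxa.
Most parsimonious ingroup topology: ((Neoensis,(Ophiites,(Glyptyx,Ophioma))),Leptoina).
Changes per character on this tree: petiole constricted: 1; forked tongue: 1; compound eyes: 1; fused pelvic girdle: 1; nectar spur: 1.
Total = 5.

5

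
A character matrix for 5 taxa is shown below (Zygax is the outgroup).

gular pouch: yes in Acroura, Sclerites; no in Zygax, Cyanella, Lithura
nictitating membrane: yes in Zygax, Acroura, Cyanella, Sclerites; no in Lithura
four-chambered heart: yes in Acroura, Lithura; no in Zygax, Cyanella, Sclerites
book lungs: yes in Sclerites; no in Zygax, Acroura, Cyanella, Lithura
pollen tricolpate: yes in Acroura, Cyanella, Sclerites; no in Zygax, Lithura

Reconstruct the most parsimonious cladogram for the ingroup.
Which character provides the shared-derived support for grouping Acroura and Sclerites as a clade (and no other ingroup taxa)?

gular pouch

Character polarity is set by the outgroup: the derived state is whichever differs from the outgroup's state, so for nictitating membrane the derived state is 'no', and for the remaining characters it is 'yes'.
gular pouch (derived state 'yes') is shared by Acroura and Sclerites — a synapomorphy uniting that clade.
nictitating membrane (derived state 'no') is unique to Lithura (autapomorphy; uninformative for grouping).
four-chambered heart groups Acroura and Lithura, which is incompatible with the clades supported by the remaining characters; treating it as convergent (homoplasy) costs fewer steps than any alternative tree.
book lungs: derived state 'yes' in Sclerites only — an autapomorphy, so it tells us nothing about relationships among taxa.
pollen tricolpate (derived state 'yes') is shared by Acroura, Cyanella, and Sclerites — a synapomorphy uniting that clade.
Most parsimonious ingroup topology: (((Sclerites,Acroura),Cyanella),Lithura).
The clade {Acroura, Sclerites} is supported by gular pouch: its derived state 'yes' occurs in exactly those taxa and in no other taxon (including the outgroup).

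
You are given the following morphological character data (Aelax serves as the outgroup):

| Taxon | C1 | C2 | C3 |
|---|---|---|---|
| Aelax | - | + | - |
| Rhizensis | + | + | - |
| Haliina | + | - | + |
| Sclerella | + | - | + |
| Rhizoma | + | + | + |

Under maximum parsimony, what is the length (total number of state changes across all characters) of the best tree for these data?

Character polarity is set by the outgroup: the derived state is whichever differs from the outgroup's state, so for C2 the derived state is '-', and for the remaining characters it is '+'.
C1 (derived state '+') is shared by all ingroup taxa — unites the whole ingroup.
C2 (derived state '-') is shared by Haliina and Sclerella — a synapomorphy uniting that clade.
Only Haliina, Rhizoma, and Sclerella show the derived state '+' for C3, supporting them as a clade.
Most parsimonious ingroup topology: (Rhizensis,((Haliina,Sclerella),Rhizoma)).
Changes per character on this tree: C1: 1; C2: 1; C3: 1.
Total = 3.

3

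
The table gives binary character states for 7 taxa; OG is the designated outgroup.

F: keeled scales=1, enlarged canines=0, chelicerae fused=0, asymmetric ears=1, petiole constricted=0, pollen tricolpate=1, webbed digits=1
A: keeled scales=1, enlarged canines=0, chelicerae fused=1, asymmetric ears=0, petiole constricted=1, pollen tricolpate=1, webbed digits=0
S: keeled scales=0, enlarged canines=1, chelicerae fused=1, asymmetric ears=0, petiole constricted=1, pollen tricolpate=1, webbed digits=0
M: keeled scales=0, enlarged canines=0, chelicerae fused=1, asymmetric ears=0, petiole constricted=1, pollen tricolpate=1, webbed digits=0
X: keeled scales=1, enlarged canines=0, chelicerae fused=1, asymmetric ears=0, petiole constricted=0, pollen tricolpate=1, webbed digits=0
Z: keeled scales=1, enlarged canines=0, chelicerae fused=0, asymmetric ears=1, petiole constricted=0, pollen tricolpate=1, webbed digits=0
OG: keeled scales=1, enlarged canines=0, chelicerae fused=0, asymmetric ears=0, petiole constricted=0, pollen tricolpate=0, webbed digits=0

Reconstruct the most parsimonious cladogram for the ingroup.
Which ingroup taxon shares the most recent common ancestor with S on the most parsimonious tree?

Character polarity is set by the outgroup: the derived state is whichever differs from the outgroup's state, so for keeled scales the derived state is '0', and for the remaining characters it is '1'.
Only M and S show the derived state '0' for keeled scales, supporting them as a clade.
enlarged canines: derived state '1' in S only — an autapomorphy, so it tells us nothing about relationships among taxa.
chelicerae fused (derived state '1') is shared by A, M, S, and X — a synapomorphy uniting that clade.
asymmetric ears: derived state '1' in F and Z only — synapomorphy for {F, Z}.
petiole constricted: derived state '1' in A, M, and S only — synapomorphy for {A, M, S}.
All ingroup taxa share the derived state '1' for pollen tricolpate; it defines the ingroup but does not resolve relationships within it.
webbed digits: derived state '1' in F only — an autapomorphy, so it tells us nothing about relationships among taxa.
Most parsimonious ingroup topology: (((A,(S,M)),X),(Z,F)).
S and M form a cherry on this tree, so they are sister taxa.

M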